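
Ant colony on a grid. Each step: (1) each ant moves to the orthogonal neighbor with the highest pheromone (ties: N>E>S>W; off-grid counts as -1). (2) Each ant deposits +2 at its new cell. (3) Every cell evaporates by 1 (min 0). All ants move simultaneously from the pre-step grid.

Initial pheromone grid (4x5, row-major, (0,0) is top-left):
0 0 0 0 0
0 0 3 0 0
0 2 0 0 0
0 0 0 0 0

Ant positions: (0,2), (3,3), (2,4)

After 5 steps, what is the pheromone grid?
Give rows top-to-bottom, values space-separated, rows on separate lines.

After step 1: ants at (1,2),(2,3),(1,4)
  0 0 0 0 0
  0 0 4 0 1
  0 1 0 1 0
  0 0 0 0 0
After step 2: ants at (0,2),(1,3),(0,4)
  0 0 1 0 1
  0 0 3 1 0
  0 0 0 0 0
  0 0 0 0 0
After step 3: ants at (1,2),(1,2),(1,4)
  0 0 0 0 0
  0 0 6 0 1
  0 0 0 0 0
  0 0 0 0 0
After step 4: ants at (0,2),(0,2),(0,4)
  0 0 3 0 1
  0 0 5 0 0
  0 0 0 0 0
  0 0 0 0 0
After step 5: ants at (1,2),(1,2),(1,4)
  0 0 2 0 0
  0 0 8 0 1
  0 0 0 0 0
  0 0 0 0 0

0 0 2 0 0
0 0 8 0 1
0 0 0 0 0
0 0 0 0 0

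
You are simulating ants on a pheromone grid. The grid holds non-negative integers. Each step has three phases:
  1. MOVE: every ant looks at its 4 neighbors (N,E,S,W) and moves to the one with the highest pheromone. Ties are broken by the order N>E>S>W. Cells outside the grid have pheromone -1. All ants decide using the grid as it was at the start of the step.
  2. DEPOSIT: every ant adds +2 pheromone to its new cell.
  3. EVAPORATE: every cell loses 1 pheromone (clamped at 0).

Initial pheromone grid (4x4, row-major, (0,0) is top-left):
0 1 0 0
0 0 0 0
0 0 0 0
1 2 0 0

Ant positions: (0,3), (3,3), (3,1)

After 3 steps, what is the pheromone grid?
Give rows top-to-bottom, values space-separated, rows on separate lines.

After step 1: ants at (1,3),(2,3),(3,0)
  0 0 0 0
  0 0 0 1
  0 0 0 1
  2 1 0 0
After step 2: ants at (2,3),(1,3),(3,1)
  0 0 0 0
  0 0 0 2
  0 0 0 2
  1 2 0 0
After step 3: ants at (1,3),(2,3),(3,0)
  0 0 0 0
  0 0 0 3
  0 0 0 3
  2 1 0 0

0 0 0 0
0 0 0 3
0 0 0 3
2 1 0 0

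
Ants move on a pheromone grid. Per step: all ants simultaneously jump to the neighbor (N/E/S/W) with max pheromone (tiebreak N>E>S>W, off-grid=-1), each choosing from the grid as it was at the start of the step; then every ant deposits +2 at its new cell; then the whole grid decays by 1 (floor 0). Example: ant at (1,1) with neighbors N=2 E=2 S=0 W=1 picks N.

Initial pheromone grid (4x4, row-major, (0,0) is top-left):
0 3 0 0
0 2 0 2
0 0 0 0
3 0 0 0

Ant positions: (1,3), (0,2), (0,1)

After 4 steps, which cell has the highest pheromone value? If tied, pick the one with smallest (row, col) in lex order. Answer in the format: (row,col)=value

Step 1: ant0:(1,3)->N->(0,3) | ant1:(0,2)->W->(0,1) | ant2:(0,1)->S->(1,1)
  grid max=4 at (0,1)
Step 2: ant0:(0,3)->S->(1,3) | ant1:(0,1)->S->(1,1) | ant2:(1,1)->N->(0,1)
  grid max=5 at (0,1)
Step 3: ant0:(1,3)->N->(0,3) | ant1:(1,1)->N->(0,1) | ant2:(0,1)->S->(1,1)
  grid max=6 at (0,1)
Step 4: ant0:(0,3)->S->(1,3) | ant1:(0,1)->S->(1,1) | ant2:(1,1)->N->(0,1)
  grid max=7 at (0,1)
Final grid:
  0 7 0 0
  0 6 0 2
  0 0 0 0
  0 0 0 0
Max pheromone 7 at (0,1)

Answer: (0,1)=7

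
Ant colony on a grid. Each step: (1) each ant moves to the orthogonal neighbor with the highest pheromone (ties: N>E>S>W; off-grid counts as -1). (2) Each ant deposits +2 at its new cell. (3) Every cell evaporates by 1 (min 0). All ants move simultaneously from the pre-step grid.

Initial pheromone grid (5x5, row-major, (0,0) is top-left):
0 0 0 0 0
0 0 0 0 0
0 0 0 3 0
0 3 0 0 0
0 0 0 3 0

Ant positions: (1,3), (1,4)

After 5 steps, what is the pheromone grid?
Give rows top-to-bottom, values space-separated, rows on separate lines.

After step 1: ants at (2,3),(0,4)
  0 0 0 0 1
  0 0 0 0 0
  0 0 0 4 0
  0 2 0 0 0
  0 0 0 2 0
After step 2: ants at (1,3),(1,4)
  0 0 0 0 0
  0 0 0 1 1
  0 0 0 3 0
  0 1 0 0 0
  0 0 0 1 0
After step 3: ants at (2,3),(1,3)
  0 0 0 0 0
  0 0 0 2 0
  0 0 0 4 0
  0 0 0 0 0
  0 0 0 0 0
After step 4: ants at (1,3),(2,3)
  0 0 0 0 0
  0 0 0 3 0
  0 0 0 5 0
  0 0 0 0 0
  0 0 0 0 0
After step 5: ants at (2,3),(1,3)
  0 0 0 0 0
  0 0 0 4 0
  0 0 0 6 0
  0 0 0 0 0
  0 0 0 0 0

0 0 0 0 0
0 0 0 4 0
0 0 0 6 0
0 0 0 0 0
0 0 0 0 0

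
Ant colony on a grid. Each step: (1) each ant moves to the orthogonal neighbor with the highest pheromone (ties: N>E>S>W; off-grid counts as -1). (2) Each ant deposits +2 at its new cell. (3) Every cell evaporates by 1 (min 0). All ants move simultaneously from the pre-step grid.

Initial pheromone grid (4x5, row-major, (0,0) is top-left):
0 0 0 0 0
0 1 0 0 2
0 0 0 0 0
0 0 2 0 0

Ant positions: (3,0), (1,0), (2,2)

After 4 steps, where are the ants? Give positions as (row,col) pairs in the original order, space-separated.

Step 1: ant0:(3,0)->N->(2,0) | ant1:(1,0)->E->(1,1) | ant2:(2,2)->S->(3,2)
  grid max=3 at (3,2)
Step 2: ant0:(2,0)->N->(1,0) | ant1:(1,1)->N->(0,1) | ant2:(3,2)->N->(2,2)
  grid max=2 at (3,2)
Step 3: ant0:(1,0)->E->(1,1) | ant1:(0,1)->S->(1,1) | ant2:(2,2)->S->(3,2)
  grid max=4 at (1,1)
Step 4: ant0:(1,1)->N->(0,1) | ant1:(1,1)->N->(0,1) | ant2:(3,2)->N->(2,2)
  grid max=3 at (0,1)

(0,1) (0,1) (2,2)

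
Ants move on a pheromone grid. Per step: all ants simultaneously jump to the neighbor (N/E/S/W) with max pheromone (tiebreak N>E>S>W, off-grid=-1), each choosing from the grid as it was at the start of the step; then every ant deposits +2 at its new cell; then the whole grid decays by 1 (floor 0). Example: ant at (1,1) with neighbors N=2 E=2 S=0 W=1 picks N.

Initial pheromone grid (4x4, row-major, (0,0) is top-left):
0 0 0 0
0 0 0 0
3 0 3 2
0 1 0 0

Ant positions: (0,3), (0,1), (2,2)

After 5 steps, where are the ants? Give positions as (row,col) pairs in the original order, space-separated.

Step 1: ant0:(0,3)->S->(1,3) | ant1:(0,1)->E->(0,2) | ant2:(2,2)->E->(2,3)
  grid max=3 at (2,3)
Step 2: ant0:(1,3)->S->(2,3) | ant1:(0,2)->E->(0,3) | ant2:(2,3)->W->(2,2)
  grid max=4 at (2,3)
Step 3: ant0:(2,3)->W->(2,2) | ant1:(0,3)->S->(1,3) | ant2:(2,2)->E->(2,3)
  grid max=5 at (2,3)
Step 4: ant0:(2,2)->E->(2,3) | ant1:(1,3)->S->(2,3) | ant2:(2,3)->W->(2,2)
  grid max=8 at (2,3)
Step 5: ant0:(2,3)->W->(2,2) | ant1:(2,3)->W->(2,2) | ant2:(2,2)->E->(2,3)
  grid max=9 at (2,3)

(2,2) (2,2) (2,3)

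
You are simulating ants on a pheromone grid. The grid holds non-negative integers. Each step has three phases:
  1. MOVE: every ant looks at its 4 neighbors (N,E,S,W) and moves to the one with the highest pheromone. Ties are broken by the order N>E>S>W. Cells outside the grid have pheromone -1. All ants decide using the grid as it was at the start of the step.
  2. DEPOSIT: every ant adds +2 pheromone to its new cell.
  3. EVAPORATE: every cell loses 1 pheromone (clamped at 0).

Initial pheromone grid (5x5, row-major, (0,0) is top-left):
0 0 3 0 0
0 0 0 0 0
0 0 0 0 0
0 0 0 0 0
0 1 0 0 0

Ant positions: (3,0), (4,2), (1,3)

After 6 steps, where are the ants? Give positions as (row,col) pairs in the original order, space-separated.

Step 1: ant0:(3,0)->N->(2,0) | ant1:(4,2)->W->(4,1) | ant2:(1,3)->N->(0,3)
  grid max=2 at (0,2)
Step 2: ant0:(2,0)->N->(1,0) | ant1:(4,1)->N->(3,1) | ant2:(0,3)->W->(0,2)
  grid max=3 at (0,2)
Step 3: ant0:(1,0)->N->(0,0) | ant1:(3,1)->S->(4,1) | ant2:(0,2)->E->(0,3)
  grid max=2 at (0,2)
Step 4: ant0:(0,0)->E->(0,1) | ant1:(4,1)->N->(3,1) | ant2:(0,3)->W->(0,2)
  grid max=3 at (0,2)
Step 5: ant0:(0,1)->E->(0,2) | ant1:(3,1)->S->(4,1) | ant2:(0,2)->W->(0,1)
  grid max=4 at (0,2)
Step 6: ant0:(0,2)->W->(0,1) | ant1:(4,1)->N->(3,1) | ant2:(0,1)->E->(0,2)
  grid max=5 at (0,2)

(0,1) (3,1) (0,2)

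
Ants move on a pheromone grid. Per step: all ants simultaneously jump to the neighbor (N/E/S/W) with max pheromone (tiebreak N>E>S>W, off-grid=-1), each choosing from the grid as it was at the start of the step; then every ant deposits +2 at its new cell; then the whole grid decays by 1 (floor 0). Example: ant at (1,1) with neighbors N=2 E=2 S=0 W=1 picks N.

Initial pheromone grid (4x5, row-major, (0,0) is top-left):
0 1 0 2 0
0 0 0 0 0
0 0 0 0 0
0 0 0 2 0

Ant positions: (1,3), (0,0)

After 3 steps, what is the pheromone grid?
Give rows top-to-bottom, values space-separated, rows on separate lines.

After step 1: ants at (0,3),(0,1)
  0 2 0 3 0
  0 0 0 0 0
  0 0 0 0 0
  0 0 0 1 0
After step 2: ants at (0,4),(0,2)
  0 1 1 2 1
  0 0 0 0 0
  0 0 0 0 0
  0 0 0 0 0
After step 3: ants at (0,3),(0,3)
  0 0 0 5 0
  0 0 0 0 0
  0 0 0 0 0
  0 0 0 0 0

0 0 0 5 0
0 0 0 0 0
0 0 0 0 0
0 0 0 0 0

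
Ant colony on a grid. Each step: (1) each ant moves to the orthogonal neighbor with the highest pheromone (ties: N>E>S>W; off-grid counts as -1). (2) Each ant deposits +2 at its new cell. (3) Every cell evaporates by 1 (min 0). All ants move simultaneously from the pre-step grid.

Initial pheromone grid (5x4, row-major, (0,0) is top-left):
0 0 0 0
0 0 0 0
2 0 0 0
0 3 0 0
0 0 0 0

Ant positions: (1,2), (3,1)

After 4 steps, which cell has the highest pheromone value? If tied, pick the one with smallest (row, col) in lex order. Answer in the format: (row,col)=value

Step 1: ant0:(1,2)->N->(0,2) | ant1:(3,1)->N->(2,1)
  grid max=2 at (3,1)
Step 2: ant0:(0,2)->E->(0,3) | ant1:(2,1)->S->(3,1)
  grid max=3 at (3,1)
Step 3: ant0:(0,3)->S->(1,3) | ant1:(3,1)->N->(2,1)
  grid max=2 at (3,1)
Step 4: ant0:(1,3)->N->(0,3) | ant1:(2,1)->S->(3,1)
  grid max=3 at (3,1)
Final grid:
  0 0 0 1
  0 0 0 0
  0 0 0 0
  0 3 0 0
  0 0 0 0
Max pheromone 3 at (3,1)

Answer: (3,1)=3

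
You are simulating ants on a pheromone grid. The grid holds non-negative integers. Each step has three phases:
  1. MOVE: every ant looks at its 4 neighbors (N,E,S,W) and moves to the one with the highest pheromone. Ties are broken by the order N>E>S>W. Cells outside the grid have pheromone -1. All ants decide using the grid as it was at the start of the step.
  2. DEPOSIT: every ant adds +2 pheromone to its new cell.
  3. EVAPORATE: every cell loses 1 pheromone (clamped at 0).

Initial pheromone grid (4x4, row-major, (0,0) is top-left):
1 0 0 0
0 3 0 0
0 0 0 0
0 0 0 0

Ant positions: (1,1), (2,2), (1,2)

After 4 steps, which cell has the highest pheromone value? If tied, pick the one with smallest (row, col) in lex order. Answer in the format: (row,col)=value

Step 1: ant0:(1,1)->N->(0,1) | ant1:(2,2)->N->(1,2) | ant2:(1,2)->W->(1,1)
  grid max=4 at (1,1)
Step 2: ant0:(0,1)->S->(1,1) | ant1:(1,2)->W->(1,1) | ant2:(1,1)->N->(0,1)
  grid max=7 at (1,1)
Step 3: ant0:(1,1)->N->(0,1) | ant1:(1,1)->N->(0,1) | ant2:(0,1)->S->(1,1)
  grid max=8 at (1,1)
Step 4: ant0:(0,1)->S->(1,1) | ant1:(0,1)->S->(1,1) | ant2:(1,1)->N->(0,1)
  grid max=11 at (1,1)
Final grid:
  0 6 0 0
  0 11 0 0
  0 0 0 0
  0 0 0 0
Max pheromone 11 at (1,1)

Answer: (1,1)=11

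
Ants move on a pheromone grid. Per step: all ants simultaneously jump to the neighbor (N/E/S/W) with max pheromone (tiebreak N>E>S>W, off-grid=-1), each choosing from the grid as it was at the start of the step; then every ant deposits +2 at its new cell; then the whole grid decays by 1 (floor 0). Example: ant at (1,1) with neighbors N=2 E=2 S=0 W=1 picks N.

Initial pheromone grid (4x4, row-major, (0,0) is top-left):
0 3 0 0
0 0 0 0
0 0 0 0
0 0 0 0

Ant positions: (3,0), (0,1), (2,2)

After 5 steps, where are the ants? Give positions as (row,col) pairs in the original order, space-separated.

Step 1: ant0:(3,0)->N->(2,0) | ant1:(0,1)->E->(0,2) | ant2:(2,2)->N->(1,2)
  grid max=2 at (0,1)
Step 2: ant0:(2,0)->N->(1,0) | ant1:(0,2)->W->(0,1) | ant2:(1,2)->N->(0,2)
  grid max=3 at (0,1)
Step 3: ant0:(1,0)->N->(0,0) | ant1:(0,1)->E->(0,2) | ant2:(0,2)->W->(0,1)
  grid max=4 at (0,1)
Step 4: ant0:(0,0)->E->(0,1) | ant1:(0,2)->W->(0,1) | ant2:(0,1)->E->(0,2)
  grid max=7 at (0,1)
Step 5: ant0:(0,1)->E->(0,2) | ant1:(0,1)->E->(0,2) | ant2:(0,2)->W->(0,1)
  grid max=8 at (0,1)

(0,2) (0,2) (0,1)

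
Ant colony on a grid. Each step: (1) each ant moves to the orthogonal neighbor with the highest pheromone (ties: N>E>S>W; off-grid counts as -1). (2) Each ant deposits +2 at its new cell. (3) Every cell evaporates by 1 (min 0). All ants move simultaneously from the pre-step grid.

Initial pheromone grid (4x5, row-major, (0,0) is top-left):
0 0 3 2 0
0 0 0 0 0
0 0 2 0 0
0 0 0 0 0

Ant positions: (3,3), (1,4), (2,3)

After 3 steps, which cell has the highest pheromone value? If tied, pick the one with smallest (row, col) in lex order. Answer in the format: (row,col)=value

Step 1: ant0:(3,3)->N->(2,3) | ant1:(1,4)->N->(0,4) | ant2:(2,3)->W->(2,2)
  grid max=3 at (2,2)
Step 2: ant0:(2,3)->W->(2,2) | ant1:(0,4)->W->(0,3) | ant2:(2,2)->E->(2,3)
  grid max=4 at (2,2)
Step 3: ant0:(2,2)->E->(2,3) | ant1:(0,3)->W->(0,2) | ant2:(2,3)->W->(2,2)
  grid max=5 at (2,2)
Final grid:
  0 0 2 1 0
  0 0 0 0 0
  0 0 5 3 0
  0 0 0 0 0
Max pheromone 5 at (2,2)

Answer: (2,2)=5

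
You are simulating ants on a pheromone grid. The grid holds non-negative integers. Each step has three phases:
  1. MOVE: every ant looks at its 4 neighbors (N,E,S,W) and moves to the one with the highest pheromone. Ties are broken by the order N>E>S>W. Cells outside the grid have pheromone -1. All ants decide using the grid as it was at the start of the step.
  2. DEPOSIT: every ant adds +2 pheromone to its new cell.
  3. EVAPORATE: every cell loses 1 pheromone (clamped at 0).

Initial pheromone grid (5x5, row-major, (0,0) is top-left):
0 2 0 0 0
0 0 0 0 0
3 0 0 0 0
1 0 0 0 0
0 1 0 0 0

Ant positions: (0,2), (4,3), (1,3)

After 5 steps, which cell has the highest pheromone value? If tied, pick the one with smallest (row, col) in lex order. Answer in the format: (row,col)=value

Step 1: ant0:(0,2)->W->(0,1) | ant1:(4,3)->N->(3,3) | ant2:(1,3)->N->(0,3)
  grid max=3 at (0,1)
Step 2: ant0:(0,1)->E->(0,2) | ant1:(3,3)->N->(2,3) | ant2:(0,3)->E->(0,4)
  grid max=2 at (0,1)
Step 3: ant0:(0,2)->W->(0,1) | ant1:(2,3)->N->(1,3) | ant2:(0,4)->S->(1,4)
  grid max=3 at (0,1)
Step 4: ant0:(0,1)->E->(0,2) | ant1:(1,3)->E->(1,4) | ant2:(1,4)->W->(1,3)
  grid max=2 at (0,1)
Step 5: ant0:(0,2)->W->(0,1) | ant1:(1,4)->W->(1,3) | ant2:(1,3)->E->(1,4)
  grid max=3 at (0,1)
Final grid:
  0 3 0 0 0
  0 0 0 3 3
  0 0 0 0 0
  0 0 0 0 0
  0 0 0 0 0
Max pheromone 3 at (0,1)

Answer: (0,1)=3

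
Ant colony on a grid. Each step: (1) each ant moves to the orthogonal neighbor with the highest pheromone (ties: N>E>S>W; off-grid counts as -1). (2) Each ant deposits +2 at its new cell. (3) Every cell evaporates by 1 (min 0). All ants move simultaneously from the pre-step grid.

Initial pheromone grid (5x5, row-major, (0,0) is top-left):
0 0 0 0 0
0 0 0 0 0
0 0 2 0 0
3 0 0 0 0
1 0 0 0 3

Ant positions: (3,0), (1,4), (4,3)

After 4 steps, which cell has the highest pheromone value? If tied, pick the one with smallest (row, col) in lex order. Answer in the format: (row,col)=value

Answer: (3,0)=3

Derivation:
Step 1: ant0:(3,0)->S->(4,0) | ant1:(1,4)->N->(0,4) | ant2:(4,3)->E->(4,4)
  grid max=4 at (4,4)
Step 2: ant0:(4,0)->N->(3,0) | ant1:(0,4)->S->(1,4) | ant2:(4,4)->N->(3,4)
  grid max=3 at (3,0)
Step 3: ant0:(3,0)->S->(4,0) | ant1:(1,4)->N->(0,4) | ant2:(3,4)->S->(4,4)
  grid max=4 at (4,4)
Step 4: ant0:(4,0)->N->(3,0) | ant1:(0,4)->S->(1,4) | ant2:(4,4)->N->(3,4)
  grid max=3 at (3,0)
Final grid:
  0 0 0 0 0
  0 0 0 0 1
  0 0 0 0 0
  3 0 0 0 1
  1 0 0 0 3
Max pheromone 3 at (3,0)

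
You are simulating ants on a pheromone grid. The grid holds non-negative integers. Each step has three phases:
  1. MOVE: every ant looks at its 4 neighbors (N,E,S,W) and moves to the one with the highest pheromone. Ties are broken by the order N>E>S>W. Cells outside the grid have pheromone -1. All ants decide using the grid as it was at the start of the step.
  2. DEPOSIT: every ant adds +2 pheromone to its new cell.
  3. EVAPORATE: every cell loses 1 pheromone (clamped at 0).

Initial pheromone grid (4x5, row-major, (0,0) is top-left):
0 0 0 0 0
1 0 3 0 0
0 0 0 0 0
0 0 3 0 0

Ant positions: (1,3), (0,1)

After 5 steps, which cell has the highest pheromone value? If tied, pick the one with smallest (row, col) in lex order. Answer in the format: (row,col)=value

Step 1: ant0:(1,3)->W->(1,2) | ant1:(0,1)->E->(0,2)
  grid max=4 at (1,2)
Step 2: ant0:(1,2)->N->(0,2) | ant1:(0,2)->S->(1,2)
  grid max=5 at (1,2)
Step 3: ant0:(0,2)->S->(1,2) | ant1:(1,2)->N->(0,2)
  grid max=6 at (1,2)
Step 4: ant0:(1,2)->N->(0,2) | ant1:(0,2)->S->(1,2)
  grid max=7 at (1,2)
Step 5: ant0:(0,2)->S->(1,2) | ant1:(1,2)->N->(0,2)
  grid max=8 at (1,2)
Final grid:
  0 0 5 0 0
  0 0 8 0 0
  0 0 0 0 0
  0 0 0 0 0
Max pheromone 8 at (1,2)

Answer: (1,2)=8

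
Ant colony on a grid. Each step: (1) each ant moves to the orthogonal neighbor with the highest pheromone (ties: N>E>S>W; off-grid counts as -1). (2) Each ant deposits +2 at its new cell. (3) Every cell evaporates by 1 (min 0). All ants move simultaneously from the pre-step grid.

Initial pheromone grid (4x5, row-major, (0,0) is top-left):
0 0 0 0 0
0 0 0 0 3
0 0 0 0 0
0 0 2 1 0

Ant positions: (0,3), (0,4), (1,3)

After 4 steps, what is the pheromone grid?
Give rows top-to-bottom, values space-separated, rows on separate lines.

After step 1: ants at (0,4),(1,4),(1,4)
  0 0 0 0 1
  0 0 0 0 6
  0 0 0 0 0
  0 0 1 0 0
After step 2: ants at (1,4),(0,4),(0,4)
  0 0 0 0 4
  0 0 0 0 7
  0 0 0 0 0
  0 0 0 0 0
After step 3: ants at (0,4),(1,4),(1,4)
  0 0 0 0 5
  0 0 0 0 10
  0 0 0 0 0
  0 0 0 0 0
After step 4: ants at (1,4),(0,4),(0,4)
  0 0 0 0 8
  0 0 0 0 11
  0 0 0 0 0
  0 0 0 0 0

0 0 0 0 8
0 0 0 0 11
0 0 0 0 0
0 0 0 0 0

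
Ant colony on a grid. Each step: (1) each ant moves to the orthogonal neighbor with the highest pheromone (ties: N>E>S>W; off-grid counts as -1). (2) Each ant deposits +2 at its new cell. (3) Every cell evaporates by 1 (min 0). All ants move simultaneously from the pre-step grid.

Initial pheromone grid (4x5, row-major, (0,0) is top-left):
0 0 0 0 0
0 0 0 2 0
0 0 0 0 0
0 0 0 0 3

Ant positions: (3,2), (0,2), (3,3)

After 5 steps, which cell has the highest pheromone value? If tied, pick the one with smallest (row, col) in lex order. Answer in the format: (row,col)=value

Step 1: ant0:(3,2)->N->(2,2) | ant1:(0,2)->E->(0,3) | ant2:(3,3)->E->(3,4)
  grid max=4 at (3,4)
Step 2: ant0:(2,2)->N->(1,2) | ant1:(0,3)->S->(1,3) | ant2:(3,4)->N->(2,4)
  grid max=3 at (3,4)
Step 3: ant0:(1,2)->E->(1,3) | ant1:(1,3)->W->(1,2) | ant2:(2,4)->S->(3,4)
  grid max=4 at (3,4)
Step 4: ant0:(1,3)->W->(1,2) | ant1:(1,2)->E->(1,3) | ant2:(3,4)->N->(2,4)
  grid max=4 at (1,3)
Step 5: ant0:(1,2)->E->(1,3) | ant1:(1,3)->W->(1,2) | ant2:(2,4)->S->(3,4)
  grid max=5 at (1,3)
Final grid:
  0 0 0 0 0
  0 0 4 5 0
  0 0 0 0 0
  0 0 0 0 4
Max pheromone 5 at (1,3)

Answer: (1,3)=5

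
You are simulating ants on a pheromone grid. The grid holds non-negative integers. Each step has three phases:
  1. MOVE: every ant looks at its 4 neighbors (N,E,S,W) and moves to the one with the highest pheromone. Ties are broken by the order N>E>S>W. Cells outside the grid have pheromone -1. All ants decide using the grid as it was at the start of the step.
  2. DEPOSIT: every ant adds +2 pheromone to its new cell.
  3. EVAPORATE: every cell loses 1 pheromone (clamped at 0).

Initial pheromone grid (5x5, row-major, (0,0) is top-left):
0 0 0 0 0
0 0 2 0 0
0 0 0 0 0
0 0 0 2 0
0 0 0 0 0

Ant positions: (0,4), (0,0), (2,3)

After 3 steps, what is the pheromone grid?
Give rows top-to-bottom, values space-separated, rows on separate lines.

After step 1: ants at (1,4),(0,1),(3,3)
  0 1 0 0 0
  0 0 1 0 1
  0 0 0 0 0
  0 0 0 3 0
  0 0 0 0 0
After step 2: ants at (0,4),(0,2),(2,3)
  0 0 1 0 1
  0 0 0 0 0
  0 0 0 1 0
  0 0 0 2 0
  0 0 0 0 0
After step 3: ants at (1,4),(0,3),(3,3)
  0 0 0 1 0
  0 0 0 0 1
  0 0 0 0 0
  0 0 0 3 0
  0 0 0 0 0

0 0 0 1 0
0 0 0 0 1
0 0 0 0 0
0 0 0 3 0
0 0 0 0 0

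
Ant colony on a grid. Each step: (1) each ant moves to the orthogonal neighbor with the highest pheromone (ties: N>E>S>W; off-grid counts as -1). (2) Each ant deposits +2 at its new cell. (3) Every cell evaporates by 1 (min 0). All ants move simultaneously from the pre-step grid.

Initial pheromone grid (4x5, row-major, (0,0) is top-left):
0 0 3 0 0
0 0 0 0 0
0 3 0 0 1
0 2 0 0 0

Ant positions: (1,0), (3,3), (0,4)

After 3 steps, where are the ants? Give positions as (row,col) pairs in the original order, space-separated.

Step 1: ant0:(1,0)->N->(0,0) | ant1:(3,3)->N->(2,3) | ant2:(0,4)->S->(1,4)
  grid max=2 at (0,2)
Step 2: ant0:(0,0)->E->(0,1) | ant1:(2,3)->N->(1,3) | ant2:(1,4)->N->(0,4)
  grid max=1 at (0,1)
Step 3: ant0:(0,1)->E->(0,2) | ant1:(1,3)->N->(0,3) | ant2:(0,4)->S->(1,4)
  grid max=2 at (0,2)

(0,2) (0,3) (1,4)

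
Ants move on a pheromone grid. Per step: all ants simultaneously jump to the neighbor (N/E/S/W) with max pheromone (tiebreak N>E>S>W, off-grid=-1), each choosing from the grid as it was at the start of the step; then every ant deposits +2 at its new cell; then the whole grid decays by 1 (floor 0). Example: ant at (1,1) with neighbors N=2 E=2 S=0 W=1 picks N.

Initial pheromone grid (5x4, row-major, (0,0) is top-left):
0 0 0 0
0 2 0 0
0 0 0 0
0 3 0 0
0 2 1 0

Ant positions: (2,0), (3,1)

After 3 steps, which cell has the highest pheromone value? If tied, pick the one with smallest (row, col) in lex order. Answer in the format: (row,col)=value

Step 1: ant0:(2,0)->N->(1,0) | ant1:(3,1)->S->(4,1)
  grid max=3 at (4,1)
Step 2: ant0:(1,0)->E->(1,1) | ant1:(4,1)->N->(3,1)
  grid max=3 at (3,1)
Step 3: ant0:(1,1)->N->(0,1) | ant1:(3,1)->S->(4,1)
  grid max=3 at (4,1)
Final grid:
  0 1 0 0
  0 1 0 0
  0 0 0 0
  0 2 0 0
  0 3 0 0
Max pheromone 3 at (4,1)

Answer: (4,1)=3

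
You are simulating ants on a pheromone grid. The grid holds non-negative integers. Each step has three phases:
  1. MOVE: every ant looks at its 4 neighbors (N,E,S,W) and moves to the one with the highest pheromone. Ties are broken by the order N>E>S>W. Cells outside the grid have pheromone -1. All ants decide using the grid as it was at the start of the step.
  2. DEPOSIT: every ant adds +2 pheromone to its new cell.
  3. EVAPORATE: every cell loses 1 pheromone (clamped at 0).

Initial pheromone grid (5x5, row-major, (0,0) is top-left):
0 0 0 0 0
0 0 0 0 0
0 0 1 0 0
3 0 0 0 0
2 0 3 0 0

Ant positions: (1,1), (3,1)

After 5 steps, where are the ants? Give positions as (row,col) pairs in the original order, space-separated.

Step 1: ant0:(1,1)->N->(0,1) | ant1:(3,1)->W->(3,0)
  grid max=4 at (3,0)
Step 2: ant0:(0,1)->E->(0,2) | ant1:(3,0)->S->(4,0)
  grid max=3 at (3,0)
Step 3: ant0:(0,2)->E->(0,3) | ant1:(4,0)->N->(3,0)
  grid max=4 at (3,0)
Step 4: ant0:(0,3)->E->(0,4) | ant1:(3,0)->S->(4,0)
  grid max=3 at (3,0)
Step 5: ant0:(0,4)->S->(1,4) | ant1:(4,0)->N->(3,0)
  grid max=4 at (3,0)

(1,4) (3,0)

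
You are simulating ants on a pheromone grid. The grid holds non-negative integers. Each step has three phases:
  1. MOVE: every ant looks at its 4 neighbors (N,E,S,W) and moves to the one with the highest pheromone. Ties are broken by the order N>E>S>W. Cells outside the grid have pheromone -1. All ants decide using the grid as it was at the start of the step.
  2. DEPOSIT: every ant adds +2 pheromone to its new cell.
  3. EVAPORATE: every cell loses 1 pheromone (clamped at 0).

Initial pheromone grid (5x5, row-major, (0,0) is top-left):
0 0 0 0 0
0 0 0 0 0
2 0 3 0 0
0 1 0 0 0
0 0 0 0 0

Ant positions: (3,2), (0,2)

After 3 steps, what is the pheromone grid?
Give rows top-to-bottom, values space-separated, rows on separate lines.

After step 1: ants at (2,2),(0,3)
  0 0 0 1 0
  0 0 0 0 0
  1 0 4 0 0
  0 0 0 0 0
  0 0 0 0 0
After step 2: ants at (1,2),(0,4)
  0 0 0 0 1
  0 0 1 0 0
  0 0 3 0 0
  0 0 0 0 0
  0 0 0 0 0
After step 3: ants at (2,2),(1,4)
  0 0 0 0 0
  0 0 0 0 1
  0 0 4 0 0
  0 0 0 0 0
  0 0 0 0 0

0 0 0 0 0
0 0 0 0 1
0 0 4 0 0
0 0 0 0 0
0 0 0 0 0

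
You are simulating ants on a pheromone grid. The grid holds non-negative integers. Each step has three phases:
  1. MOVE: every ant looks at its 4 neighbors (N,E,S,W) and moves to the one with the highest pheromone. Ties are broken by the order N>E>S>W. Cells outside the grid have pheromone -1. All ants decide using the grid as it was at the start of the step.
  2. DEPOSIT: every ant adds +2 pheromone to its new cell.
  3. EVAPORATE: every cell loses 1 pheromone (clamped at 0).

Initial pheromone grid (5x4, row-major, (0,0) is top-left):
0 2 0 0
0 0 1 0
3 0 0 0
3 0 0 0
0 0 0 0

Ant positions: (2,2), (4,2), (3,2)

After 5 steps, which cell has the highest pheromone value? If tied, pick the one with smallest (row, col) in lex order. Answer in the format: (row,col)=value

Answer: (1,2)=10

Derivation:
Step 1: ant0:(2,2)->N->(1,2) | ant1:(4,2)->N->(3,2) | ant2:(3,2)->N->(2,2)
  grid max=2 at (1,2)
Step 2: ant0:(1,2)->S->(2,2) | ant1:(3,2)->N->(2,2) | ant2:(2,2)->N->(1,2)
  grid max=4 at (2,2)
Step 3: ant0:(2,2)->N->(1,2) | ant1:(2,2)->N->(1,2) | ant2:(1,2)->S->(2,2)
  grid max=6 at (1,2)
Step 4: ant0:(1,2)->S->(2,2) | ant1:(1,2)->S->(2,2) | ant2:(2,2)->N->(1,2)
  grid max=8 at (2,2)
Step 5: ant0:(2,2)->N->(1,2) | ant1:(2,2)->N->(1,2) | ant2:(1,2)->S->(2,2)
  grid max=10 at (1,2)
Final grid:
  0 0 0 0
  0 0 10 0
  0 0 9 0
  0 0 0 0
  0 0 0 0
Max pheromone 10 at (1,2)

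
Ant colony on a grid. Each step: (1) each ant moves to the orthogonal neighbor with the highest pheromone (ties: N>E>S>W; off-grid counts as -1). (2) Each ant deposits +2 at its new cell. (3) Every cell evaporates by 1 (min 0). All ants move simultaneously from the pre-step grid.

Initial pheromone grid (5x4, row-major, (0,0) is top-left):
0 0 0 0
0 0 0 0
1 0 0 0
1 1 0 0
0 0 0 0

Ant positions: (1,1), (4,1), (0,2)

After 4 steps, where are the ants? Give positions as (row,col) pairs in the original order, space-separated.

Step 1: ant0:(1,1)->N->(0,1) | ant1:(4,1)->N->(3,1) | ant2:(0,2)->E->(0,3)
  grid max=2 at (3,1)
Step 2: ant0:(0,1)->E->(0,2) | ant1:(3,1)->N->(2,1) | ant2:(0,3)->S->(1,3)
  grid max=1 at (0,2)
Step 3: ant0:(0,2)->E->(0,3) | ant1:(2,1)->S->(3,1) | ant2:(1,3)->N->(0,3)
  grid max=3 at (0,3)
Step 4: ant0:(0,3)->S->(1,3) | ant1:(3,1)->N->(2,1) | ant2:(0,3)->S->(1,3)
  grid max=3 at (1,3)

(1,3) (2,1) (1,3)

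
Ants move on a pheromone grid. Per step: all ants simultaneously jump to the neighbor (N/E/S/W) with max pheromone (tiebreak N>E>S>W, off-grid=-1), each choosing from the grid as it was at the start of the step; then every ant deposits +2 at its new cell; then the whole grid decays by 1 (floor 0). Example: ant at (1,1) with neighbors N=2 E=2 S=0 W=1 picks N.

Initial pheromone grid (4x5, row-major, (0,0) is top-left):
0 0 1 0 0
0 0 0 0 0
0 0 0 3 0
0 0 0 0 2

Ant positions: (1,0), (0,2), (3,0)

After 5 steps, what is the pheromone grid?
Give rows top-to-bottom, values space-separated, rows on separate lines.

After step 1: ants at (0,0),(0,3),(2,0)
  1 0 0 1 0
  0 0 0 0 0
  1 0 0 2 0
  0 0 0 0 1
After step 2: ants at (0,1),(0,4),(1,0)
  0 1 0 0 1
  1 0 0 0 0
  0 0 0 1 0
  0 0 0 0 0
After step 3: ants at (0,2),(1,4),(0,0)
  1 0 1 0 0
  0 0 0 0 1
  0 0 0 0 0
  0 0 0 0 0
After step 4: ants at (0,3),(0,4),(0,1)
  0 1 0 1 1
  0 0 0 0 0
  0 0 0 0 0
  0 0 0 0 0
After step 5: ants at (0,4),(0,3),(0,2)
  0 0 1 2 2
  0 0 0 0 0
  0 0 0 0 0
  0 0 0 0 0

0 0 1 2 2
0 0 0 0 0
0 0 0 0 0
0 0 0 0 0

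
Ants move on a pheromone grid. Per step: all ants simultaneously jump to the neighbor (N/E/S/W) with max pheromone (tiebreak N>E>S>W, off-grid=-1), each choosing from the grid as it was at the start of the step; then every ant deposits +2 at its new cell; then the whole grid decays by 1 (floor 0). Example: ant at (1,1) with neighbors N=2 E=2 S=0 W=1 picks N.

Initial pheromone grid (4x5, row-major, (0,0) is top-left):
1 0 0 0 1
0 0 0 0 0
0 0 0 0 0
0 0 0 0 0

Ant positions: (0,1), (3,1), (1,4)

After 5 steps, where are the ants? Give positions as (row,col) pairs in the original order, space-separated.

Step 1: ant0:(0,1)->W->(0,0) | ant1:(3,1)->N->(2,1) | ant2:(1,4)->N->(0,4)
  grid max=2 at (0,0)
Step 2: ant0:(0,0)->E->(0,1) | ant1:(2,1)->N->(1,1) | ant2:(0,4)->S->(1,4)
  grid max=1 at (0,0)
Step 3: ant0:(0,1)->S->(1,1) | ant1:(1,1)->N->(0,1) | ant2:(1,4)->N->(0,4)
  grid max=2 at (0,1)
Step 4: ant0:(1,1)->N->(0,1) | ant1:(0,1)->S->(1,1) | ant2:(0,4)->S->(1,4)
  grid max=3 at (0,1)
Step 5: ant0:(0,1)->S->(1,1) | ant1:(1,1)->N->(0,1) | ant2:(1,4)->N->(0,4)
  grid max=4 at (0,1)

(1,1) (0,1) (0,4)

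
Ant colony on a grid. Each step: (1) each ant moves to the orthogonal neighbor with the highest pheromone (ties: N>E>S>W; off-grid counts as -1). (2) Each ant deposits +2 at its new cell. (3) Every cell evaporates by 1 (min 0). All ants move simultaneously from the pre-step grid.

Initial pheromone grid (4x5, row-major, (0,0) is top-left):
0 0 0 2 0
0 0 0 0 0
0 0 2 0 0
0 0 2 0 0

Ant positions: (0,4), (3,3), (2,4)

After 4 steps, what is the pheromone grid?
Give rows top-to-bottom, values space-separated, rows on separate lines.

After step 1: ants at (0,3),(3,2),(1,4)
  0 0 0 3 0
  0 0 0 0 1
  0 0 1 0 0
  0 0 3 0 0
After step 2: ants at (0,4),(2,2),(0,4)
  0 0 0 2 3
  0 0 0 0 0
  0 0 2 0 0
  0 0 2 0 0
After step 3: ants at (0,3),(3,2),(0,3)
  0 0 0 5 2
  0 0 0 0 0
  0 0 1 0 0
  0 0 3 0 0
After step 4: ants at (0,4),(2,2),(0,4)
  0 0 0 4 5
  0 0 0 0 0
  0 0 2 0 0
  0 0 2 0 0

0 0 0 4 5
0 0 0 0 0
0 0 2 0 0
0 0 2 0 0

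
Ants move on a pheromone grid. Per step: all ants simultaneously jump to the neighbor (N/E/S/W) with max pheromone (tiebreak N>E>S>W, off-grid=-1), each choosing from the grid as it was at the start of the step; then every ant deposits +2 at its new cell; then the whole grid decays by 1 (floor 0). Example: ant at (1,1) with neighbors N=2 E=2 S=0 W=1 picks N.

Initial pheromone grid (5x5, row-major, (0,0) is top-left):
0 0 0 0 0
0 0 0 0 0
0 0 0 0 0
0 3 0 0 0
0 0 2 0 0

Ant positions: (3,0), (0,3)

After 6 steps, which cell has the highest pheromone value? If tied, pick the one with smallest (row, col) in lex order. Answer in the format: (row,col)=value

Answer: (3,1)=3

Derivation:
Step 1: ant0:(3,0)->E->(3,1) | ant1:(0,3)->E->(0,4)
  grid max=4 at (3,1)
Step 2: ant0:(3,1)->N->(2,1) | ant1:(0,4)->S->(1,4)
  grid max=3 at (3,1)
Step 3: ant0:(2,1)->S->(3,1) | ant1:(1,4)->N->(0,4)
  grid max=4 at (3,1)
Step 4: ant0:(3,1)->N->(2,1) | ant1:(0,4)->S->(1,4)
  grid max=3 at (3,1)
Step 5: ant0:(2,1)->S->(3,1) | ant1:(1,4)->N->(0,4)
  grid max=4 at (3,1)
Step 6: ant0:(3,1)->N->(2,1) | ant1:(0,4)->S->(1,4)
  grid max=3 at (3,1)
Final grid:
  0 0 0 0 0
  0 0 0 0 1
  0 1 0 0 0
  0 3 0 0 0
  0 0 0 0 0
Max pheromone 3 at (3,1)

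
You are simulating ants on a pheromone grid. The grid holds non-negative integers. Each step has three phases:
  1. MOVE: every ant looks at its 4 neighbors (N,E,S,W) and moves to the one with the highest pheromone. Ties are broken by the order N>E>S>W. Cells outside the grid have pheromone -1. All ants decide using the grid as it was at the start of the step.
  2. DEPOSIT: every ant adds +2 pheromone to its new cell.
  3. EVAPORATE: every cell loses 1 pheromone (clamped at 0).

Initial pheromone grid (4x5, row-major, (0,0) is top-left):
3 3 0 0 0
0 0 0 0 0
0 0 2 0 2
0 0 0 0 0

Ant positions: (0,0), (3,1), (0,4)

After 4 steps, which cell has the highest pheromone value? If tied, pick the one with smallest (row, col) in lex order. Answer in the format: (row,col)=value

Step 1: ant0:(0,0)->E->(0,1) | ant1:(3,1)->N->(2,1) | ant2:(0,4)->S->(1,4)
  grid max=4 at (0,1)
Step 2: ant0:(0,1)->W->(0,0) | ant1:(2,1)->E->(2,2) | ant2:(1,4)->S->(2,4)
  grid max=3 at (0,0)
Step 3: ant0:(0,0)->E->(0,1) | ant1:(2,2)->N->(1,2) | ant2:(2,4)->N->(1,4)
  grid max=4 at (0,1)
Step 4: ant0:(0,1)->W->(0,0) | ant1:(1,2)->S->(2,2) | ant2:(1,4)->S->(2,4)
  grid max=3 at (0,0)
Final grid:
  3 3 0 0 0
  0 0 0 0 0
  0 0 2 0 2
  0 0 0 0 0
Max pheromone 3 at (0,0)

Answer: (0,0)=3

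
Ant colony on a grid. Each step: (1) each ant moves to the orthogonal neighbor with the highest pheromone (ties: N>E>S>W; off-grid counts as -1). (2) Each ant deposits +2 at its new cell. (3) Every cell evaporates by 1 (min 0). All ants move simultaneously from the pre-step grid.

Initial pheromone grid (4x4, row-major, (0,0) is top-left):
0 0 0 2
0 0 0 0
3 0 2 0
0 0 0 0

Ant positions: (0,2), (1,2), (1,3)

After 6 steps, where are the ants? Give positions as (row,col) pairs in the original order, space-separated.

Step 1: ant0:(0,2)->E->(0,3) | ant1:(1,2)->S->(2,2) | ant2:(1,3)->N->(0,3)
  grid max=5 at (0,3)
Step 2: ant0:(0,3)->S->(1,3) | ant1:(2,2)->N->(1,2) | ant2:(0,3)->S->(1,3)
  grid max=4 at (0,3)
Step 3: ant0:(1,3)->N->(0,3) | ant1:(1,2)->E->(1,3) | ant2:(1,3)->N->(0,3)
  grid max=7 at (0,3)
Step 4: ant0:(0,3)->S->(1,3) | ant1:(1,3)->N->(0,3) | ant2:(0,3)->S->(1,3)
  grid max=8 at (0,3)
Step 5: ant0:(1,3)->N->(0,3) | ant1:(0,3)->S->(1,3) | ant2:(1,3)->N->(0,3)
  grid max=11 at (0,3)
Step 6: ant0:(0,3)->S->(1,3) | ant1:(1,3)->N->(0,3) | ant2:(0,3)->S->(1,3)
  grid max=12 at (0,3)

(1,3) (0,3) (1,3)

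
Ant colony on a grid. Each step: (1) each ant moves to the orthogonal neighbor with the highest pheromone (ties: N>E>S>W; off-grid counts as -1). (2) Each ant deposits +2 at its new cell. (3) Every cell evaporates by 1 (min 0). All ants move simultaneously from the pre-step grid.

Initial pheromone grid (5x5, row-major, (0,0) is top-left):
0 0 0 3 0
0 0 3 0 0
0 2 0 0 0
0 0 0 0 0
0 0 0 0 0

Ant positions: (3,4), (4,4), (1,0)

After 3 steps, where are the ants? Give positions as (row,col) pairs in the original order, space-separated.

Step 1: ant0:(3,4)->N->(2,4) | ant1:(4,4)->N->(3,4) | ant2:(1,0)->N->(0,0)
  grid max=2 at (0,3)
Step 2: ant0:(2,4)->S->(3,4) | ant1:(3,4)->N->(2,4) | ant2:(0,0)->E->(0,1)
  grid max=2 at (2,4)
Step 3: ant0:(3,4)->N->(2,4) | ant1:(2,4)->S->(3,4) | ant2:(0,1)->E->(0,2)
  grid max=3 at (2,4)

(2,4) (3,4) (0,2)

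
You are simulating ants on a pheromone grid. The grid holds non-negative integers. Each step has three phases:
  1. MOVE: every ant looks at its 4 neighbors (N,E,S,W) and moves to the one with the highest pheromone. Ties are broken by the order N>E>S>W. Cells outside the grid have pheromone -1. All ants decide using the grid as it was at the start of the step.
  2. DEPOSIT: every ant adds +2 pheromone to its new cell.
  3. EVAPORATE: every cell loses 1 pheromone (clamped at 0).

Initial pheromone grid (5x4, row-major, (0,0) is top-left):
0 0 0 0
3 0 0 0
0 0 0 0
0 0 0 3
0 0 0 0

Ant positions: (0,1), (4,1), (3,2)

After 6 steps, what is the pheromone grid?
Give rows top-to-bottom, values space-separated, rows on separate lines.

After step 1: ants at (0,2),(3,1),(3,3)
  0 0 1 0
  2 0 0 0
  0 0 0 0
  0 1 0 4
  0 0 0 0
After step 2: ants at (0,3),(2,1),(2,3)
  0 0 0 1
  1 0 0 0
  0 1 0 1
  0 0 0 3
  0 0 0 0
After step 3: ants at (1,3),(1,1),(3,3)
  0 0 0 0
  0 1 0 1
  0 0 0 0
  0 0 0 4
  0 0 0 0
After step 4: ants at (0,3),(0,1),(2,3)
  0 1 0 1
  0 0 0 0
  0 0 0 1
  0 0 0 3
  0 0 0 0
After step 5: ants at (1,3),(0,2),(3,3)
  0 0 1 0
  0 0 0 1
  0 0 0 0
  0 0 0 4
  0 0 0 0
After step 6: ants at (0,3),(0,3),(2,3)
  0 0 0 3
  0 0 0 0
  0 0 0 1
  0 0 0 3
  0 0 0 0

0 0 0 3
0 0 0 0
0 0 0 1
0 0 0 3
0 0 0 0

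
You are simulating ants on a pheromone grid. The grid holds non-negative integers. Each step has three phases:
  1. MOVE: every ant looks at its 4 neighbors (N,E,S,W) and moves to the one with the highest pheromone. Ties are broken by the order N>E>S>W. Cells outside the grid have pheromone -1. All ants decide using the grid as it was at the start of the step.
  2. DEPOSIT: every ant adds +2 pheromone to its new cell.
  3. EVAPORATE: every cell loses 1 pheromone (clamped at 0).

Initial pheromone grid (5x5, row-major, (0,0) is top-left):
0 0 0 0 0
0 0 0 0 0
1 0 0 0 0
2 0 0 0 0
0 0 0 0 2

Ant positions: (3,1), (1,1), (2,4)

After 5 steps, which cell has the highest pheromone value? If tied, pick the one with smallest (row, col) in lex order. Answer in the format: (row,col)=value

Step 1: ant0:(3,1)->W->(3,0) | ant1:(1,1)->N->(0,1) | ant2:(2,4)->N->(1,4)
  grid max=3 at (3,0)
Step 2: ant0:(3,0)->N->(2,0) | ant1:(0,1)->E->(0,2) | ant2:(1,4)->N->(0,4)
  grid max=2 at (3,0)
Step 3: ant0:(2,0)->S->(3,0) | ant1:(0,2)->E->(0,3) | ant2:(0,4)->S->(1,4)
  grid max=3 at (3,0)
Step 4: ant0:(3,0)->N->(2,0) | ant1:(0,3)->E->(0,4) | ant2:(1,4)->N->(0,4)
  grid max=3 at (0,4)
Step 5: ant0:(2,0)->S->(3,0) | ant1:(0,4)->S->(1,4) | ant2:(0,4)->S->(1,4)
  grid max=3 at (1,4)
Final grid:
  0 0 0 0 2
  0 0 0 0 3
  0 0 0 0 0
  3 0 0 0 0
  0 0 0 0 0
Max pheromone 3 at (1,4)

Answer: (1,4)=3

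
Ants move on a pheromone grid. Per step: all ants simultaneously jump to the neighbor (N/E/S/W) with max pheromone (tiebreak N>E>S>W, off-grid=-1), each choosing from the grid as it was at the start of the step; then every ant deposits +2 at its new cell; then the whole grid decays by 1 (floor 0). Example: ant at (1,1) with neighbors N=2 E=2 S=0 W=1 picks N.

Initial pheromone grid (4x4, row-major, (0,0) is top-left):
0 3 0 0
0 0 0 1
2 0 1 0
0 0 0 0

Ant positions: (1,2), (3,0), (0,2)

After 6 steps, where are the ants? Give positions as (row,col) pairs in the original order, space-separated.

Step 1: ant0:(1,2)->E->(1,3) | ant1:(3,0)->N->(2,0) | ant2:(0,2)->W->(0,1)
  grid max=4 at (0,1)
Step 2: ant0:(1,3)->N->(0,3) | ant1:(2,0)->N->(1,0) | ant2:(0,1)->E->(0,2)
  grid max=3 at (0,1)
Step 3: ant0:(0,3)->S->(1,3) | ant1:(1,0)->S->(2,0) | ant2:(0,2)->W->(0,1)
  grid max=4 at (0,1)
Step 4: ant0:(1,3)->N->(0,3) | ant1:(2,0)->N->(1,0) | ant2:(0,1)->E->(0,2)
  grid max=3 at (0,1)
Step 5: ant0:(0,3)->S->(1,3) | ant1:(1,0)->S->(2,0) | ant2:(0,2)->W->(0,1)
  grid max=4 at (0,1)
Step 6: ant0:(1,3)->N->(0,3) | ant1:(2,0)->N->(1,0) | ant2:(0,1)->E->(0,2)
  grid max=3 at (0,1)

(0,3) (1,0) (0,2)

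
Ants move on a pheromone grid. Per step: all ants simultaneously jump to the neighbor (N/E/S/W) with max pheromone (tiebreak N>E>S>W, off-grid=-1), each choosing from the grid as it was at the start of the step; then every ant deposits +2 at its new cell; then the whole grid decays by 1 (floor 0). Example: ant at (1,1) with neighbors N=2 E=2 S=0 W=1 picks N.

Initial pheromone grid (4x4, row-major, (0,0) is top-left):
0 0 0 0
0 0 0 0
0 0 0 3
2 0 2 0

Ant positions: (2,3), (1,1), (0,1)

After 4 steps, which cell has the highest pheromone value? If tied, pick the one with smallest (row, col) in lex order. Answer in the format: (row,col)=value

Answer: (0,1)=4

Derivation:
Step 1: ant0:(2,3)->N->(1,3) | ant1:(1,1)->N->(0,1) | ant2:(0,1)->E->(0,2)
  grid max=2 at (2,3)
Step 2: ant0:(1,3)->S->(2,3) | ant1:(0,1)->E->(0,2) | ant2:(0,2)->W->(0,1)
  grid max=3 at (2,3)
Step 3: ant0:(2,3)->N->(1,3) | ant1:(0,2)->W->(0,1) | ant2:(0,1)->E->(0,2)
  grid max=3 at (0,1)
Step 4: ant0:(1,3)->S->(2,3) | ant1:(0,1)->E->(0,2) | ant2:(0,2)->W->(0,1)
  grid max=4 at (0,1)
Final grid:
  0 4 4 0
  0 0 0 0
  0 0 0 3
  0 0 0 0
Max pheromone 4 at (0,1)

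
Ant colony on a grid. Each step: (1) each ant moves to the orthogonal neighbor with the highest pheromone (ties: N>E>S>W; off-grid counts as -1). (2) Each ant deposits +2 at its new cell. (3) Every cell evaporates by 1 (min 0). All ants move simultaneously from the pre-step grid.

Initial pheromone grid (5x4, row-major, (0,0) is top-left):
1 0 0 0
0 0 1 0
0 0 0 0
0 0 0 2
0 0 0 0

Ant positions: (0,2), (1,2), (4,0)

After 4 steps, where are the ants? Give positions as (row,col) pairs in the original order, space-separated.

Step 1: ant0:(0,2)->S->(1,2) | ant1:(1,2)->N->(0,2) | ant2:(4,0)->N->(3,0)
  grid max=2 at (1,2)
Step 2: ant0:(1,2)->N->(0,2) | ant1:(0,2)->S->(1,2) | ant2:(3,0)->N->(2,0)
  grid max=3 at (1,2)
Step 3: ant0:(0,2)->S->(1,2) | ant1:(1,2)->N->(0,2) | ant2:(2,0)->N->(1,0)
  grid max=4 at (1,2)
Step 4: ant0:(1,2)->N->(0,2) | ant1:(0,2)->S->(1,2) | ant2:(1,0)->N->(0,0)
  grid max=5 at (1,2)

(0,2) (1,2) (0,0)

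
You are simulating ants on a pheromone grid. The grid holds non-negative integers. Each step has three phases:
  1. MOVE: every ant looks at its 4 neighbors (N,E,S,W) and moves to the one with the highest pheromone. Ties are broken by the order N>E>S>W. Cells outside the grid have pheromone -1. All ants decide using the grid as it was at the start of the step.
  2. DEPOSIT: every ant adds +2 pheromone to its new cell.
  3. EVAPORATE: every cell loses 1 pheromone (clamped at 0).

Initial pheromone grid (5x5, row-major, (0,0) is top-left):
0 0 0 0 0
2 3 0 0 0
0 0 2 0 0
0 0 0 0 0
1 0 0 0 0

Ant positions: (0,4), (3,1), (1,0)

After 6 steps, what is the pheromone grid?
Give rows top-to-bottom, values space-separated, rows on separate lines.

After step 1: ants at (1,4),(2,1),(1,1)
  0 0 0 0 0
  1 4 0 0 1
  0 1 1 0 0
  0 0 0 0 0
  0 0 0 0 0
After step 2: ants at (0,4),(1,1),(2,1)
  0 0 0 0 1
  0 5 0 0 0
  0 2 0 0 0
  0 0 0 0 0
  0 0 0 0 0
After step 3: ants at (1,4),(2,1),(1,1)
  0 0 0 0 0
  0 6 0 0 1
  0 3 0 0 0
  0 0 0 0 0
  0 0 0 0 0
After step 4: ants at (0,4),(1,1),(2,1)
  0 0 0 0 1
  0 7 0 0 0
  0 4 0 0 0
  0 0 0 0 0
  0 0 0 0 0
After step 5: ants at (1,4),(2,1),(1,1)
  0 0 0 0 0
  0 8 0 0 1
  0 5 0 0 0
  0 0 0 0 0
  0 0 0 0 0
After step 6: ants at (0,4),(1,1),(2,1)
  0 0 0 0 1
  0 9 0 0 0
  0 6 0 0 0
  0 0 0 0 0
  0 0 0 0 0

0 0 0 0 1
0 9 0 0 0
0 6 0 0 0
0 0 0 0 0
0 0 0 0 0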